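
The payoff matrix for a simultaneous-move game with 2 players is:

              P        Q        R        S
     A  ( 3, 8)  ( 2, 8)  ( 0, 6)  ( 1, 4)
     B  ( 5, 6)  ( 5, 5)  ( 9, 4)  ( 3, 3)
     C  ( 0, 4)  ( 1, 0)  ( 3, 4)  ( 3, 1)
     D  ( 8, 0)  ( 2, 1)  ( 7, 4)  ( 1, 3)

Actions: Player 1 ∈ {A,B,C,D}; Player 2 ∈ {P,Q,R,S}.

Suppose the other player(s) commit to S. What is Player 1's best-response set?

u_1(A vs S) = 1
u_1(B vs S) = 3
u_1(C vs S) = 3
u_1(D vs S) = 1
max payoff 3 at {B,C}

argmax u_1 = {B,C}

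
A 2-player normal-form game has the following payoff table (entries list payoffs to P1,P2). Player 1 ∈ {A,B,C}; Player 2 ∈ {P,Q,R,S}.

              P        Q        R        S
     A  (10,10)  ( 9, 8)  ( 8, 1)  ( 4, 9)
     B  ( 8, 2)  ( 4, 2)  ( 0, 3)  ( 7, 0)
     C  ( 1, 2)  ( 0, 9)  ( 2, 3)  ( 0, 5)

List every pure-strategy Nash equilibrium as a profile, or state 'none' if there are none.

Nash profiles: (A,P)

(A,P): NE
(A,Q): not NE [P2→P gives 10>8]
(A,R): not NE [P2→P gives 10>1]
(A,S): not NE [P1→B gives 7>4; P2→P gives 10>9]
(B,P): not NE [P1→A gives 10>8; P2→R gives 3>2]
(B,Q): not NE [P1→A gives 9>4; P2→R gives 3>2]
(B,R): not NE [P1→A gives 8>0]
(B,S): not NE [P2→R gives 3>0]
(C,P): not NE [P1→A gives 10>1; P2→Q gives 9>2]
(C,Q): not NE [P1→A gives 9>0]
(C,R): not NE [P1→A gives 8>2; P2→Q gives 9>3]
(C,S): not NE [P1→B gives 7>0; P2→Q gives 9>5]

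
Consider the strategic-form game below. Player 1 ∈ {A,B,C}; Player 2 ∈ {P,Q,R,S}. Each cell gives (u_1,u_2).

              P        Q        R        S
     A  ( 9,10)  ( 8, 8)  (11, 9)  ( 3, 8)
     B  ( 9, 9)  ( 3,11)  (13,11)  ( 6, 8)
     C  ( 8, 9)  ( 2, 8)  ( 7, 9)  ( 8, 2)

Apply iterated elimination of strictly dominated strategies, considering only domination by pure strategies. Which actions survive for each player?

P2 drop S (P beats it: A:10>8 B:9>8 C:9>2)
P1 drop C (A beats it: P:9>8 Q:8>2 R:11>7)
P1→{A,B} P2→{P,Q,R}

Survivors P1:{A,B} P2:{P,Q,R}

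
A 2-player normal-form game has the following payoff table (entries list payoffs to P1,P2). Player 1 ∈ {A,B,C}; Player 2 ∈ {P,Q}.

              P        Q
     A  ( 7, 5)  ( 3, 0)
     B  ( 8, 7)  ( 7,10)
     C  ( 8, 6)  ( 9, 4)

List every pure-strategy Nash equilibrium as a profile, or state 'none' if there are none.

(A,P): not NE [P1→C gives 8>7]
(A,Q): not NE [P1→C gives 9>3; P2→P gives 5>0]
(B,P): not NE [P2→Q gives 10>7]
(B,Q): not NE [P1→C gives 9>7]
(C,P): NE
(C,Q): not NE [P2→P gives 6>4]

PSNE = {(C,P)}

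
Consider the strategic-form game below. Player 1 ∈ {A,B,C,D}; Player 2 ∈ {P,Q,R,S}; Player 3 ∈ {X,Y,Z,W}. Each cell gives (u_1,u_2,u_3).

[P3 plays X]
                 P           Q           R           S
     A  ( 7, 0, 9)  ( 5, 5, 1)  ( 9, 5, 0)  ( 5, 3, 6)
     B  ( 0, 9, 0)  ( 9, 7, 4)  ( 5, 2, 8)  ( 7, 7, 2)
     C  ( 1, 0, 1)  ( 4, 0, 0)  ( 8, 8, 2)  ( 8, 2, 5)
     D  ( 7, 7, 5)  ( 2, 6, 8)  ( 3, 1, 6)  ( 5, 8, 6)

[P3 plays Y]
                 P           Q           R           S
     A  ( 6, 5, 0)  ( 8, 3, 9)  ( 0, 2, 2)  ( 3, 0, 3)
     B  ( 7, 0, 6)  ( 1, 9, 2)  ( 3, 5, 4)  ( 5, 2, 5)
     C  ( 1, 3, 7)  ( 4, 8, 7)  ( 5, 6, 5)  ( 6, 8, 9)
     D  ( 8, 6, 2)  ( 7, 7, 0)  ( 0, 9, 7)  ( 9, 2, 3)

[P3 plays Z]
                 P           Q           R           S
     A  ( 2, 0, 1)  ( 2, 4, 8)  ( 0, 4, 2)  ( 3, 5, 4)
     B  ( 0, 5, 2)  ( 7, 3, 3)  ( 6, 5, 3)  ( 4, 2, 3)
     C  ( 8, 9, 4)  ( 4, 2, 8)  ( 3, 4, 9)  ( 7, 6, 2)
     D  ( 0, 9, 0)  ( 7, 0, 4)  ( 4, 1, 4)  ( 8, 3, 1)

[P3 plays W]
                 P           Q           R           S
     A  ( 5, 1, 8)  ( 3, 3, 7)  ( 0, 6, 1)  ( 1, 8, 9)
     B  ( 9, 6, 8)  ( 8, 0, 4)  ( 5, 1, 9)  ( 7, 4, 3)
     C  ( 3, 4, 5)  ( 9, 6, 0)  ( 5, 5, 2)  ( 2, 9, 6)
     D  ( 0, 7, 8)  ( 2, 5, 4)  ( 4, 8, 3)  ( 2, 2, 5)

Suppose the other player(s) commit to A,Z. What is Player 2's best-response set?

u_2(P vs A,Z) = 0
u_2(Q vs A,Z) = 4
u_2(R vs A,Z) = 4
u_2(S vs A,Z) = 5
max payoff 5 at {S}

BR_2 = {S}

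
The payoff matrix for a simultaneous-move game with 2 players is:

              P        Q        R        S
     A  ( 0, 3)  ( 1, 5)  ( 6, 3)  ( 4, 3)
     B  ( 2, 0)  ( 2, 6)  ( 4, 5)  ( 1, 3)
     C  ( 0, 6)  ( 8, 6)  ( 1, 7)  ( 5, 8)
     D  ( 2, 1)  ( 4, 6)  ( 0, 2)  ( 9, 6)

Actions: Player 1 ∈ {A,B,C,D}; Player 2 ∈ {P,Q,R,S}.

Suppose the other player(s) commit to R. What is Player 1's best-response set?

P1 best: {A}

u_1(A vs R) = 6
u_1(B vs R) = 4
u_1(C vs R) = 1
u_1(D vs R) = 0
max payoff 6 at {A}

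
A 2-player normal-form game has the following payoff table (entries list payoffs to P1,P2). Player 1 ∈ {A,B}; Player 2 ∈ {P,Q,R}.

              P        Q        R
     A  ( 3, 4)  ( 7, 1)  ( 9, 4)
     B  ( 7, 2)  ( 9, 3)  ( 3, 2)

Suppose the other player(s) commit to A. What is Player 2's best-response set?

u_2(P vs A) = 4
u_2(Q vs A) = 1
u_2(R vs A) = 4
max payoff 4 at {P,R}

argmax u_2 = {P,R}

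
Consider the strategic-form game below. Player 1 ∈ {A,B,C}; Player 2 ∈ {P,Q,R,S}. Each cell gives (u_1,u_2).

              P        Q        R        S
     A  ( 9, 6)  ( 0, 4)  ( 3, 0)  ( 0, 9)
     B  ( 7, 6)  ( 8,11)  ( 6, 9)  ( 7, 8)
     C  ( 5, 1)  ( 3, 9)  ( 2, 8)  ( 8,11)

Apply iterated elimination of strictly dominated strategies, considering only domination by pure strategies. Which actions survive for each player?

Survivors P1:{B,C} P2:{Q,S}

P2 drop P (S beats it: A:9>6 B:8>6 C:11>1)
P1 drop A (B beats it: Q:8>0 R:6>3 S:7>0)
P2 drop R (Q beats it: B:11>9 C:9>8)
P1→{B,C} P2→{Q,S}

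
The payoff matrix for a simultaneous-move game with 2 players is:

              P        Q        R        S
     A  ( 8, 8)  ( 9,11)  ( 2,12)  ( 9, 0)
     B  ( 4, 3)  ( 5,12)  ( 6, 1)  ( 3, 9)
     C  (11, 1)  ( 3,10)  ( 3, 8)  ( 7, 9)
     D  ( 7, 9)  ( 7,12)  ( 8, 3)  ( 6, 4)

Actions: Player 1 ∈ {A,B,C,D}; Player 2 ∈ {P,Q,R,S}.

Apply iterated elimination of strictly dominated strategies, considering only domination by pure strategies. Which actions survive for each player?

P1 drop B (D beats it: P:7>4 Q:7>5 R:8>6 S:6>3)
P2 drop P (Q beats it: A:11>8 C:10>1 D:12>9)
P2 drop S (Q beats it: A:11>0 C:10>9 D:12>4)
P1 drop C (D beats it: Q:7>3 R:8>3)
P1→{A,D} P2→{Q,R}

Remaining: P1:{A,D} P2:{Q,R}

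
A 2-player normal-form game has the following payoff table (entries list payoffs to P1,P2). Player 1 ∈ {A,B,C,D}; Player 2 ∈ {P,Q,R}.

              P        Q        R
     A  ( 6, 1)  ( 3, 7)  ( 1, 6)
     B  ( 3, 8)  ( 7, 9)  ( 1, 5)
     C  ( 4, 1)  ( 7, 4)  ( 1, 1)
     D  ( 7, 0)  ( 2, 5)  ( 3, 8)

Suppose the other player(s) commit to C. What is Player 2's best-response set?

u_2(P vs C) = 1
u_2(Q vs C) = 4
u_2(R vs C) = 1
max payoff 4 at {Q}

BR_2 = {Q}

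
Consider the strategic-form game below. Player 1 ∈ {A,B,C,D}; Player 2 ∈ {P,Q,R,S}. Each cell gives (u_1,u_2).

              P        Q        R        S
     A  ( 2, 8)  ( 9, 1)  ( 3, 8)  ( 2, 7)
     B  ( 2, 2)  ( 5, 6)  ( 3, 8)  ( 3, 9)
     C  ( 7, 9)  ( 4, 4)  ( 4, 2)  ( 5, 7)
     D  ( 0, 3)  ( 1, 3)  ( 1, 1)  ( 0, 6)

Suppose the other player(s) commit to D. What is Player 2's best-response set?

argmax u_2 = {S}

u_2(P vs D) = 3
u_2(Q vs D) = 3
u_2(R vs D) = 1
u_2(S vs D) = 6
max payoff 6 at {S}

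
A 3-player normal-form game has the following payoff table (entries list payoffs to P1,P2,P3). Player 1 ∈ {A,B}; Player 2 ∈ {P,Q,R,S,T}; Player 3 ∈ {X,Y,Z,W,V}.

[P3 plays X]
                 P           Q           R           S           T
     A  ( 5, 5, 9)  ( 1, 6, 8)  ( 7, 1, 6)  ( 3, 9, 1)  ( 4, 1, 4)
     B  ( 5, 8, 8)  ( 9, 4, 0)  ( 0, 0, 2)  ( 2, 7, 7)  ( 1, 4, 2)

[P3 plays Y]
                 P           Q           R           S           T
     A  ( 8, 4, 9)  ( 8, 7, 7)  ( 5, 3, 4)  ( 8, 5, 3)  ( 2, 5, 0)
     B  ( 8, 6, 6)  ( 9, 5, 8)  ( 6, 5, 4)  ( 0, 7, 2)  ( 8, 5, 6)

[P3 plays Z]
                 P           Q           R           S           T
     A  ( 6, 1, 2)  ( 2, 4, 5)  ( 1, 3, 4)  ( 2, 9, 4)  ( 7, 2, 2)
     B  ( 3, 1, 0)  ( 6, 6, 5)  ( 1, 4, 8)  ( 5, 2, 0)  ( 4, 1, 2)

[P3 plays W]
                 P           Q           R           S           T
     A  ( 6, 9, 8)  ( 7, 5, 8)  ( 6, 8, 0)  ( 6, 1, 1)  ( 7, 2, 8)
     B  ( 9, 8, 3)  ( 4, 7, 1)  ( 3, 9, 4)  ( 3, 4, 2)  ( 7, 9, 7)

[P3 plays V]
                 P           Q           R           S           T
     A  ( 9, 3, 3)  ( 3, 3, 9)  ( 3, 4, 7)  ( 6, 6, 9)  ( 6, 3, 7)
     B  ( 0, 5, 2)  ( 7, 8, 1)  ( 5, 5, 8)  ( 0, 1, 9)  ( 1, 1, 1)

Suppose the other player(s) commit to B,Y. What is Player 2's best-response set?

u_2(P vs B,Y) = 6
u_2(Q vs B,Y) = 5
u_2(R vs B,Y) = 5
u_2(S vs B,Y) = 7
u_2(T vs B,Y) = 5
max payoff 7 at {S}

P2 best: {S}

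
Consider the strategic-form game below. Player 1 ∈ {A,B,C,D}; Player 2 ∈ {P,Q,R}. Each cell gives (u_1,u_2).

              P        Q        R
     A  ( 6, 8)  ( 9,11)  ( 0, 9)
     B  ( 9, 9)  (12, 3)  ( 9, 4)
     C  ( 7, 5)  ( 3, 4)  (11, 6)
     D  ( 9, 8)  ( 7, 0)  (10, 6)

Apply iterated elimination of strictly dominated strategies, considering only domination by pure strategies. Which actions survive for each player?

Survivors P1:{B,C,D} P2:{P,R}

P1 drop A (B beats it: P:9>6 Q:12>9 R:9>0)
P2 drop Q (P beats it: B:9>3 C:5>4 D:8>0)
P1→{B,C,D} P2→{P,R}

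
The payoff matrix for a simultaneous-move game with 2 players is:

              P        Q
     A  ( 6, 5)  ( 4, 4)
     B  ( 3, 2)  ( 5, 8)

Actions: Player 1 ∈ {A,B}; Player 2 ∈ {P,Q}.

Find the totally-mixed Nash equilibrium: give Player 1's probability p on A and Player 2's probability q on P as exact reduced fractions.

P1 indiff ⇒ q·6+(1-q)·4 = q·3+(1-q)·5 ⇒ q(3) = (1-q)(1) ⇒ q = 1/4
P2 indiff ⇒ p·5+(1-p)·2 = p·4+(1-p)·8 ⇒ p(1) = (1-p)(6) ⇒ p = 6/7

p=6/7, q=1/4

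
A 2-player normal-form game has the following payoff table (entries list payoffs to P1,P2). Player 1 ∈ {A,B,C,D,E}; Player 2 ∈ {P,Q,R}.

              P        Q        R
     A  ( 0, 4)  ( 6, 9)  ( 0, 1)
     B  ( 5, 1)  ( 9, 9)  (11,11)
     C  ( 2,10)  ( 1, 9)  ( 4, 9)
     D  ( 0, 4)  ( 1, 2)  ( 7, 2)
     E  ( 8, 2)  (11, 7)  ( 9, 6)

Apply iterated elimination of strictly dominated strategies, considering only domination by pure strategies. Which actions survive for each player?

P1 drop A (B beats it: P:5>0 Q:9>6 R:11>0)
P1 drop C (B beats it: P:5>2 Q:9>1 R:11>4)
P1 drop D (B beats it: P:5>0 Q:9>1 R:11>7)
P2 drop P (Q beats it: B:9>1 E:7>2)
P1→{B,E} P2→{Q,R}

Remaining: P1:{B,E} P2:{Q,R}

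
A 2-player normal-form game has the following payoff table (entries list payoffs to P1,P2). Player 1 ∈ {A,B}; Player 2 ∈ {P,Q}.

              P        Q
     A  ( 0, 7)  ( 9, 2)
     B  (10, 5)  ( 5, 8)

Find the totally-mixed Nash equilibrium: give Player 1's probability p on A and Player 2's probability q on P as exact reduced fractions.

P1 indiff ⇒ q·0+(1-q)·9 = q·10+(1-q)·5 ⇒ q(-10) = (1-q)(-4) ⇒ q = 2/7
P2 indiff ⇒ p·7+(1-p)·5 = p·2+(1-p)·8 ⇒ p(5) = (1-p)(3) ⇒ p = 3/8

(p,q) = (3/8, 2/7)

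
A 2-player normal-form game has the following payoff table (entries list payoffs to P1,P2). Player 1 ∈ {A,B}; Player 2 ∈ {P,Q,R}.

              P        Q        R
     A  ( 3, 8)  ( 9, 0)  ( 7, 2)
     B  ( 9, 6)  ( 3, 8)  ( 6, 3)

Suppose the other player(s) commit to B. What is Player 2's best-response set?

u_2(P vs B) = 6
u_2(Q vs B) = 8
u_2(R vs B) = 3
max payoff 8 at {Q}

argmax u_2 = {Q}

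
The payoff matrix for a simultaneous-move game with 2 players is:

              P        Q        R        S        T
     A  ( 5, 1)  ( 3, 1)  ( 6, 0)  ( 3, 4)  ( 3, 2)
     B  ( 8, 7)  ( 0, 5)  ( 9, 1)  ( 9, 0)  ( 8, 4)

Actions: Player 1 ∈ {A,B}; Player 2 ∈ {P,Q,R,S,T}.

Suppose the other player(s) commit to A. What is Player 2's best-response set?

argmax u_2 = {S}

u_2(P vs A) = 1
u_2(Q vs A) = 1
u_2(R vs A) = 0
u_2(S vs A) = 4
u_2(T vs A) = 2
max payoff 4 at {S}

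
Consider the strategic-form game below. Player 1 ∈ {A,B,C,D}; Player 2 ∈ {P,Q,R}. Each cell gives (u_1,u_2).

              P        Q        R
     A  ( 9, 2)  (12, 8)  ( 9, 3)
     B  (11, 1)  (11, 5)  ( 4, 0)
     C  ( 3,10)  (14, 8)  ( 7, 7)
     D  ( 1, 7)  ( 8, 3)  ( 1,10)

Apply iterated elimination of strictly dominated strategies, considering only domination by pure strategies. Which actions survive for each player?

Remaining: P1:{A,B,C} P2:{P,Q}

P1 drop D (A beats it: P:9>1 Q:12>8 R:9>1)
P2 drop R (Q beats it: A:8>3 B:5>0 C:8>7)
P1→{A,B,C} P2→{P,Q}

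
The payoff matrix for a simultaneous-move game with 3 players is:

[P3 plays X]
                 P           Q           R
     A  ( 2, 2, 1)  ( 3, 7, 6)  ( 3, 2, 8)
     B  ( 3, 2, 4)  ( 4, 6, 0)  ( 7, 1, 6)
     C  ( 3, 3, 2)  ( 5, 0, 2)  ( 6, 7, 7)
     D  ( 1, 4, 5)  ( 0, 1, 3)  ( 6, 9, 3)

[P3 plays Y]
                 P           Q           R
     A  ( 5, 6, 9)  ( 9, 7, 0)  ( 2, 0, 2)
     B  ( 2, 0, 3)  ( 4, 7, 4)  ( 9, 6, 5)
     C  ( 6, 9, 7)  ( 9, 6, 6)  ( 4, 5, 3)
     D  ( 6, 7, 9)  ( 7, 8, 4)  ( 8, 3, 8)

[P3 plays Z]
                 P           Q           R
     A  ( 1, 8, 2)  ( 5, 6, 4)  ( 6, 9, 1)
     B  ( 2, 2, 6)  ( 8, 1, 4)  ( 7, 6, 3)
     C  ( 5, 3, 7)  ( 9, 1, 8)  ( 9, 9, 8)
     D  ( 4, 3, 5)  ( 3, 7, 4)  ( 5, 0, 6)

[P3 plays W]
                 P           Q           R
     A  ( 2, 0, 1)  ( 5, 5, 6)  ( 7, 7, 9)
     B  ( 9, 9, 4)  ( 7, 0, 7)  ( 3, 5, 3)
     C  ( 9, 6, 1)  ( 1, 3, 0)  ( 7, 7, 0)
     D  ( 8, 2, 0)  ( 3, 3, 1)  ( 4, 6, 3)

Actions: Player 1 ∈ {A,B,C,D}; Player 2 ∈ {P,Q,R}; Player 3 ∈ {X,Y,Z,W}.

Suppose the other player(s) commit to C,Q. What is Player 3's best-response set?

BR_3 = {Z}

u_3(X vs C,Q) = 2
u_3(Y vs C,Q) = 6
u_3(Z vs C,Q) = 8
u_3(W vs C,Q) = 0
max payoff 8 at {Z}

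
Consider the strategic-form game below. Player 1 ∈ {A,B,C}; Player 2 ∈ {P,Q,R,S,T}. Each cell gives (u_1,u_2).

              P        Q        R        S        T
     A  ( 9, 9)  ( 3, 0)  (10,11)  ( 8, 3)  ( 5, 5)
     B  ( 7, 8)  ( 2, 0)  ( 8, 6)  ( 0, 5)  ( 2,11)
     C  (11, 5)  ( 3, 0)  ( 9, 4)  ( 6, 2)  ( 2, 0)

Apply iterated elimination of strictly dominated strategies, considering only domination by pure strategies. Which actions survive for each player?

Remaining: P1:{A,C} P2:{P,R}

P1 drop B (A beats it: P:9>7 Q:3>2 R:10>8 S:8>0 T:5>2)
P2 drop Q (P beats it: A:9>0 C:5>0)
P2 drop S (P beats it: A:9>3 C:5>2)
P2 drop T (P beats it: A:9>5 C:5>0)
P1→{A,C} P2→{P,R}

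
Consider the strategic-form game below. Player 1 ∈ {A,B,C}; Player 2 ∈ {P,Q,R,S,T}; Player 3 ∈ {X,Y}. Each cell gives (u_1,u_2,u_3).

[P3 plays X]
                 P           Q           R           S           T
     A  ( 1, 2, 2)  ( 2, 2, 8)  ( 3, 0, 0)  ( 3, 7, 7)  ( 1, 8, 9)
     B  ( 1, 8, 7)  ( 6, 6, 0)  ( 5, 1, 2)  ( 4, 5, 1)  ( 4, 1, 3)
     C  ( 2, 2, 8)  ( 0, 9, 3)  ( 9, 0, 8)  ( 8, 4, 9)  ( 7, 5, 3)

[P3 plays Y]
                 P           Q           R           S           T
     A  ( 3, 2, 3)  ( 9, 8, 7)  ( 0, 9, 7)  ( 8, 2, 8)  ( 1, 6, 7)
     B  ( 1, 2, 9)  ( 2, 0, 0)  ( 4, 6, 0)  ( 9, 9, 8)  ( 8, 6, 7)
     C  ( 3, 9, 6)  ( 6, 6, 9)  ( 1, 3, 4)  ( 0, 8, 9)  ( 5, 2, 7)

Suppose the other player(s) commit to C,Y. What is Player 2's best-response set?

u_2(P vs C,Y) = 9
u_2(Q vs C,Y) = 6
u_2(R vs C,Y) = 3
u_2(S vs C,Y) = 8
u_2(T vs C,Y) = 2
max payoff 9 at {P}

argmax u_2 = {P}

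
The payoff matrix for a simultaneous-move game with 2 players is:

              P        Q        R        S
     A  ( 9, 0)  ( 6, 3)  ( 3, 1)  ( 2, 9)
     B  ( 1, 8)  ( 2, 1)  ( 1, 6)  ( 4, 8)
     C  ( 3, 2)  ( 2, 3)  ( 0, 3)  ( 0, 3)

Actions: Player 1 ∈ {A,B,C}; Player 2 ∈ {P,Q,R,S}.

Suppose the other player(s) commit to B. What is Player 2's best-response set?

argmax u_2 = {P,S}

u_2(P vs B) = 8
u_2(Q vs B) = 1
u_2(R vs B) = 6
u_2(S vs B) = 8
max payoff 8 at {P,S}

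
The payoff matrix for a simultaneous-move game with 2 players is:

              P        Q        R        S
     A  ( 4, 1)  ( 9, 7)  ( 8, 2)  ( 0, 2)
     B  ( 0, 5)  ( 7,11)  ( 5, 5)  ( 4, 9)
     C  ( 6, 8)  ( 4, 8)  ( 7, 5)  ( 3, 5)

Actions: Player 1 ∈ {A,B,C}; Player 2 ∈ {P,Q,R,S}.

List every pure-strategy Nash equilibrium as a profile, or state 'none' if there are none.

PSNE = {(A,Q), (C,P)}

(A,P): not NE [P1→C gives 6>4; P2→Q gives 7>1]
(A,Q): NE
(A,R): not NE [P2→Q gives 7>2]
(A,S): not NE [P1→B gives 4>0; P2→Q gives 7>2]
(B,P): not NE [P1→C gives 6>0; P2→Q gives 11>5]
(B,Q): not NE [P1→A gives 9>7]
(B,R): not NE [P1→A gives 8>5; P2→Q gives 11>5]
(B,S): not NE [P2→Q gives 11>9]
(C,P): NE
(C,Q): not NE [P1→A gives 9>4]
(C,R): not NE [P1→A gives 8>7; P2→Q gives 8>5]
(C,S): not NE [P1→B gives 4>3; P2→Q gives 8>5]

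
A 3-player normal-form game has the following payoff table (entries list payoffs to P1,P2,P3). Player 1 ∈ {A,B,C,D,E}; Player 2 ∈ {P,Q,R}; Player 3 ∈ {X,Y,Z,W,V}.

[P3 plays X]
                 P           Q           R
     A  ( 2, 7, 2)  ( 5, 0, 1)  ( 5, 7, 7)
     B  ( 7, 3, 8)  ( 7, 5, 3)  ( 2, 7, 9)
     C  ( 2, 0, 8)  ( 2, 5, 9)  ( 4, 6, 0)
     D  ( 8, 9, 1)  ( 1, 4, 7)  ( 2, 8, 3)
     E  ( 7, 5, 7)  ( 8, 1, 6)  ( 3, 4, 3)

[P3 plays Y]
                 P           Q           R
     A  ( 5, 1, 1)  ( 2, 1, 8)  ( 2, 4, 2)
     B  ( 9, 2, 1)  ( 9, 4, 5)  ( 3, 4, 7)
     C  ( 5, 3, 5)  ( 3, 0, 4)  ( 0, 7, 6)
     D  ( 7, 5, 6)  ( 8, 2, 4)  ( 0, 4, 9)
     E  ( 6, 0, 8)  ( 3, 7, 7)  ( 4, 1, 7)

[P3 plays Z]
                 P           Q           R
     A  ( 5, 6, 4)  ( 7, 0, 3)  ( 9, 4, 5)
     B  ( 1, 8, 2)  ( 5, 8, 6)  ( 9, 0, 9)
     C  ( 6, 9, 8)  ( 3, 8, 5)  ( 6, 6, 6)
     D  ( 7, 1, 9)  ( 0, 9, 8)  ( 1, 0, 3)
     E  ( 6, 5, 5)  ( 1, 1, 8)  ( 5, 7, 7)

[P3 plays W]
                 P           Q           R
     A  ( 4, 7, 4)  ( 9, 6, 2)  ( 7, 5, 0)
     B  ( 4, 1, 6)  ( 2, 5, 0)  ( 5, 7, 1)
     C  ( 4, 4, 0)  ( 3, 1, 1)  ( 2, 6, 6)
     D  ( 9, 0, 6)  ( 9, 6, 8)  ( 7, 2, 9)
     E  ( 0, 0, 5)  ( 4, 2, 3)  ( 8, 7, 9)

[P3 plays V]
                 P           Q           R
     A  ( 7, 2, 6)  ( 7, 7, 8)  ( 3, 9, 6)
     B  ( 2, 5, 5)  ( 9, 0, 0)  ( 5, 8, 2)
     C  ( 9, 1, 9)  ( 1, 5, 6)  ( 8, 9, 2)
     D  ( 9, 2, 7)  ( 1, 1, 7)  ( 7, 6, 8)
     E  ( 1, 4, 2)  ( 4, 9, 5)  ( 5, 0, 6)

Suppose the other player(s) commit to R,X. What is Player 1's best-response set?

BR_1 = {A}

u_1(A vs R,X) = 5
u_1(B vs R,X) = 2
u_1(C vs R,X) = 4
u_1(D vs R,X) = 2
u_1(E vs R,X) = 3
max payoff 5 at {A}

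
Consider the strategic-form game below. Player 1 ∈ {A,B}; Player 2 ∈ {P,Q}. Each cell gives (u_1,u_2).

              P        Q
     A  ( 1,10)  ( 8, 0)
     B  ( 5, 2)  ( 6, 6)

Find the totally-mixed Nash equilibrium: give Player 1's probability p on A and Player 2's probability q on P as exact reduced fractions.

P1 indiff ⇒ q·1+(1-q)·8 = q·5+(1-q)·6 ⇒ q(-4) = (1-q)(-2) ⇒ q = 1/3
P2 indiff ⇒ p·10+(1-p)·2 = p·0+(1-p)·6 ⇒ p(10) = (1-p)(4) ⇒ p = 2/7

p=2/7, q=1/3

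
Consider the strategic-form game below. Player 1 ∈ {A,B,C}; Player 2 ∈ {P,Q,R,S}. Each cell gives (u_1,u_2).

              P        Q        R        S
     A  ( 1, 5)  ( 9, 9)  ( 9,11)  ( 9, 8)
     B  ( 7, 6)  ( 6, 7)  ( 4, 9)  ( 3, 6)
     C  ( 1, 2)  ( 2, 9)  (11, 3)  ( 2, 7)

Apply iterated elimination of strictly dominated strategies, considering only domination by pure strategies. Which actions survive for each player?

IESDS → P1:{A,C} P2:{Q,R}

P2 drop P (Q beats it: A:9>5 B:7>6 C:9>2)
P1 drop B (A beats it: Q:9>6 R:9>4 S:9>3)
P2 drop S (Q beats it: A:9>8 C:9>7)
P1→{A,C} P2→{Q,R}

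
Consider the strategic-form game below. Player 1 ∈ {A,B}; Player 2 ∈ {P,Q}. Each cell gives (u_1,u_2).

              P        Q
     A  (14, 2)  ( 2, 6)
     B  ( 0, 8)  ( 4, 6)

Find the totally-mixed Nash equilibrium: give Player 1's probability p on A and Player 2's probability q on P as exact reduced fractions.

P1 indiff ⇒ q·14+(1-q)·2 = q·0+(1-q)·4 ⇒ q(14) = (1-q)(2) ⇒ q = 1/8
P2 indiff ⇒ p·2+(1-p)·8 = p·6+(1-p)·6 ⇒ p(-4) = (1-p)(-2) ⇒ p = 1/3

p=1/3, q=1/8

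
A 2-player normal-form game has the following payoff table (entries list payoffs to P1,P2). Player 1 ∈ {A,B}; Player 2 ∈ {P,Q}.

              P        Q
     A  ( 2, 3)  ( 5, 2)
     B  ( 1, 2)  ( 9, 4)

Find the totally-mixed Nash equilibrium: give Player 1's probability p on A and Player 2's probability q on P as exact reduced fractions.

p=2/3, q=4/5

P1 indiff ⇒ q·2+(1-q)·5 = q·1+(1-q)·9 ⇒ q(1) = (1-q)(4) ⇒ q = 4/5
P2 indiff ⇒ p·3+(1-p)·2 = p·2+(1-p)·4 ⇒ p(1) = (1-p)(2) ⇒ p = 2/3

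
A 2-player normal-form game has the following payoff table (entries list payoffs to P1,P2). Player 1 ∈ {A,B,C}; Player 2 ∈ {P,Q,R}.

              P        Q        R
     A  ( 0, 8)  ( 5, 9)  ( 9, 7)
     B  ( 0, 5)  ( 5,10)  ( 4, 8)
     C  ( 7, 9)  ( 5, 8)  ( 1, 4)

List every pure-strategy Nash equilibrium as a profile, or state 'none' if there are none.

(A,P): not NE [P1→C gives 7>0; P2→Q gives 9>8]
(A,Q): NE
(A,R): not NE [P2→Q gives 9>7]
(B,P): not NE [P1→C gives 7>0; P2→Q gives 10>5]
(B,Q): NE
(B,R): not NE [P1→A gives 9>4; P2→Q gives 10>8]
(C,P): NE
(C,Q): not NE [P2→P gives 9>8]
(C,R): not NE [P1→A gives 9>1; P2→P gives 9>4]

NE set: (A,Q), (B,Q), (C,P)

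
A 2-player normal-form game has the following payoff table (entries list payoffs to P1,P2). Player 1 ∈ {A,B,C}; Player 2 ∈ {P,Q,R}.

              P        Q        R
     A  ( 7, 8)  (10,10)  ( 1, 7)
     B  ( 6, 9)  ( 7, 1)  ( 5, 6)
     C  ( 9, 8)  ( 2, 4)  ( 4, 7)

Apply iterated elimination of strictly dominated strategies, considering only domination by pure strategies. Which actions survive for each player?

Survivors P1:{A,C} P2:{P,Q}

P2 drop R (P beats it: A:8>7 B:9>6 C:8>7)
P1 drop B (A beats it: P:7>6 Q:10>7)
P1→{A,C} P2→{P,Q}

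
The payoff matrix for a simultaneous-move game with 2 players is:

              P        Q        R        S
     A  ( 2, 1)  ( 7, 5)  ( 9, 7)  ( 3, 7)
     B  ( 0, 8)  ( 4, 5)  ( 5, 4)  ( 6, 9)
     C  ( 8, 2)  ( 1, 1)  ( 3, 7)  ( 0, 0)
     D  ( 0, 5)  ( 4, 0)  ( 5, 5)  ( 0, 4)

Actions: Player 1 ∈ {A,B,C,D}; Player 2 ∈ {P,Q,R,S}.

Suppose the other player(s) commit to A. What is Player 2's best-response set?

u_2(P vs A) = 1
u_2(Q vs A) = 5
u_2(R vs A) = 7
u_2(S vs A) = 7
max payoff 7 at {R,S}

argmax u_2 = {R,S}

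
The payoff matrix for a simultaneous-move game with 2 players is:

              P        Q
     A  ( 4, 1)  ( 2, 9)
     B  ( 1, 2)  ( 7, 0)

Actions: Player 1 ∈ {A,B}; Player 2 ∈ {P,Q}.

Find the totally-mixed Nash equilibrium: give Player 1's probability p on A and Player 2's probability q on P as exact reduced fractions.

P1 indiff ⇒ q·4+(1-q)·2 = q·1+(1-q)·7 ⇒ q(3) = (1-q)(5) ⇒ q = 5/8
P2 indiff ⇒ p·1+(1-p)·2 = p·9+(1-p)·0 ⇒ p(-8) = (1-p)(-2) ⇒ p = 1/5

P1 mixes 1/5 on A; P2 mixes 5/8 on P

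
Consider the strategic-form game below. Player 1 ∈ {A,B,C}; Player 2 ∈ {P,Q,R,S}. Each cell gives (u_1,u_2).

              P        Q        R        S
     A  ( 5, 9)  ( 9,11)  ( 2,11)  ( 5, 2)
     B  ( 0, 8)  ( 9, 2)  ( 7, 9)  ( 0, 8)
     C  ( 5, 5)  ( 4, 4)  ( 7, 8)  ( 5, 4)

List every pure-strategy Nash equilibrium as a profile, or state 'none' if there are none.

(A,P): not NE [P2→R gives 11>9]
(A,Q): NE
(A,R): not NE [P1→C gives 7>2]
(A,S): not NE [P2→R gives 11>2]
(B,P): not NE [P1→C gives 5>0; P2→R gives 9>8]
(B,Q): not NE [P2→R gives 9>2]
(B,R): NE
(B,S): not NE [P1→C gives 5>0; P2→R gives 9>8]
(C,P): not NE [P2→R gives 8>5]
(C,Q): not NE [P1→B gives 9>4; P2→R gives 8>4]
(C,R): NE
(C,S): not NE [P2→R gives 8>4]

NE set: (A,Q), (B,R), (C,R)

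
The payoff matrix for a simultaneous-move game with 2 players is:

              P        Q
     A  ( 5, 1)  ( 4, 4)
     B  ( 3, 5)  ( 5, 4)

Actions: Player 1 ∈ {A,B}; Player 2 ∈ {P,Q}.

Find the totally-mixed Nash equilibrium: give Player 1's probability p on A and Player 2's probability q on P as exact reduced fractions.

(p,q) = (1/4, 1/3)

P1 indiff ⇒ q·5+(1-q)·4 = q·3+(1-q)·5 ⇒ q(2) = (1-q)(1) ⇒ q = 1/3
P2 indiff ⇒ p·1+(1-p)·5 = p·4+(1-p)·4 ⇒ p(-3) = (1-p)(-1) ⇒ p = 1/4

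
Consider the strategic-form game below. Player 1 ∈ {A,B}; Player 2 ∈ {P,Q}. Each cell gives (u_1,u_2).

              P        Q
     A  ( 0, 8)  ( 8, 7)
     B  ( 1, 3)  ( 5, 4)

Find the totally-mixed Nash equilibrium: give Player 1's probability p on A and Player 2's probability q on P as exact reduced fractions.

P1 indiff ⇒ q·0+(1-q)·8 = q·1+(1-q)·5 ⇒ q(-1) = (1-q)(-3) ⇒ q = 3/4
P2 indiff ⇒ p·8+(1-p)·3 = p·7+(1-p)·4 ⇒ p(1) = (1-p)(1) ⇒ p = 1/2

(p,q) = (1/2, 3/4)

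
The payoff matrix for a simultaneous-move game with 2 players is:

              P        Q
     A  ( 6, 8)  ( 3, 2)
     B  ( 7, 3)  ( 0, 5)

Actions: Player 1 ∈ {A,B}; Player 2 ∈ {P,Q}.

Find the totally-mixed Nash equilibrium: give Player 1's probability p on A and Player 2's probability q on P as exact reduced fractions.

(p,q) = (1/4, 3/4)

P1 indiff ⇒ q·6+(1-q)·3 = q·7+(1-q)·0 ⇒ q(-1) = (1-q)(-3) ⇒ q = 3/4
P2 indiff ⇒ p·8+(1-p)·3 = p·2+(1-p)·5 ⇒ p(6) = (1-p)(2) ⇒ p = 1/4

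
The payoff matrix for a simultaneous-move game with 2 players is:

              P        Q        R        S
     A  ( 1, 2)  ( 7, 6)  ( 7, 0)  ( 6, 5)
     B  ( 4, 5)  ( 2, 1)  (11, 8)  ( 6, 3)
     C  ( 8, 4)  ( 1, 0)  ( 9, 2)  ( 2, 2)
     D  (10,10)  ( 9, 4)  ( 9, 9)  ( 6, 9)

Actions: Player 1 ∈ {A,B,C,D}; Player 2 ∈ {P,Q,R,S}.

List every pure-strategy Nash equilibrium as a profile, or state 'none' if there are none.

NE set: (B,R), (D,P)

(A,P): not NE [P1→D gives 10>1; P2→Q gives 6>2]
(A,Q): not NE [P1→D gives 9>7]
(A,R): not NE [P1→B gives 11>7; P2→Q gives 6>0]
(A,S): not NE [P2→Q gives 6>5]
(B,P): not NE [P1→D gives 10>4; P2→R gives 8>5]
(B,Q): not NE [P1→D gives 9>2; P2→R gives 8>1]
(B,R): NE
(B,S): not NE [P2→R gives 8>3]
(C,P): not NE [P1→D gives 10>8]
(C,Q): not NE [P1→D gives 9>1; P2→P gives 4>0]
(C,R): not NE [P1→B gives 11>9; P2→P gives 4>2]
(C,S): not NE [P1→D gives 6>2; P2→P gives 4>2]
(D,P): NE
(D,Q): not NE [P2→P gives 10>4]
(D,R): not NE [P1→B gives 11>9; P2→P gives 10>9]
(D,S): not NE [P2→P gives 10>9]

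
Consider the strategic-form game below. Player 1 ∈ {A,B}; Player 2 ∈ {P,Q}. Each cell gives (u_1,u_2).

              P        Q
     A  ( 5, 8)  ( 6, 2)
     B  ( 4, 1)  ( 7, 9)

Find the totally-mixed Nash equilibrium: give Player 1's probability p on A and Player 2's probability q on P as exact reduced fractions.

p=4/7, q=1/2

P1 indiff ⇒ q·5+(1-q)·6 = q·4+(1-q)·7 ⇒ q(1) = (1-q)(1) ⇒ q = 1/2
P2 indiff ⇒ p·8+(1-p)·1 = p·2+(1-p)·9 ⇒ p(6) = (1-p)(8) ⇒ p = 4/7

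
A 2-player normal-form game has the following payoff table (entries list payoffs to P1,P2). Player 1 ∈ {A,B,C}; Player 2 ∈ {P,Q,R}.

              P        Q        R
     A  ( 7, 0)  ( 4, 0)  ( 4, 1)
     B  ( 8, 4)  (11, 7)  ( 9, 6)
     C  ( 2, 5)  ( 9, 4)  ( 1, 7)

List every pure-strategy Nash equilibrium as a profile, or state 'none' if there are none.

(A,P): not NE [P1→B gives 8>7; P2→R gives 1>0]
(A,Q): not NE [P1→B gives 11>4; P2→R gives 1>0]
(A,R): not NE [P1→B gives 9>4]
(B,P): not NE [P2→Q gives 7>4]
(B,Q): NE
(B,R): not NE [P2→Q gives 7>6]
(C,P): not NE [P1→B gives 8>2; P2→R gives 7>5]
(C,Q): not NE [P1→B gives 11>9; P2→R gives 7>4]
(C,R): not NE [P1→B gives 9>1]

PSNE = {(B,Q)}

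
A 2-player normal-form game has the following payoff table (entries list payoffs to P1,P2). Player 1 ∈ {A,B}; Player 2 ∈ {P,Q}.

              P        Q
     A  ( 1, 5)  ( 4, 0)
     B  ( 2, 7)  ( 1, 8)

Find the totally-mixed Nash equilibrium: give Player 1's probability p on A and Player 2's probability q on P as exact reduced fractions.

P1 indiff ⇒ q·1+(1-q)·4 = q·2+(1-q)·1 ⇒ q(-1) = (1-q)(-3) ⇒ q = 3/4
P2 indiff ⇒ p·5+(1-p)·7 = p·0+(1-p)·8 ⇒ p(5) = (1-p)(1) ⇒ p = 1/6

p=1/6, q=3/4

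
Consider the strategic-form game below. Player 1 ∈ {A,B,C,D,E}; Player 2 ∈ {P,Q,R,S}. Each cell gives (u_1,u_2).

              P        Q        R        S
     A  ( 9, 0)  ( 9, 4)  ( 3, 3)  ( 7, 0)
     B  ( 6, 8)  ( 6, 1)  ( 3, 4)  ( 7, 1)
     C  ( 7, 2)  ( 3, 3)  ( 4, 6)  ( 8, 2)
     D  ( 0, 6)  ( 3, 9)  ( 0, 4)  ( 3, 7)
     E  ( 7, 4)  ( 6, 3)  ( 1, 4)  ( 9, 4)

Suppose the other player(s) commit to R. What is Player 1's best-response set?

u_1(A vs R) = 3
u_1(B vs R) = 3
u_1(C vs R) = 4
u_1(D vs R) = 0
u_1(E vs R) = 1
max payoff 4 at {C}

argmax u_1 = {C}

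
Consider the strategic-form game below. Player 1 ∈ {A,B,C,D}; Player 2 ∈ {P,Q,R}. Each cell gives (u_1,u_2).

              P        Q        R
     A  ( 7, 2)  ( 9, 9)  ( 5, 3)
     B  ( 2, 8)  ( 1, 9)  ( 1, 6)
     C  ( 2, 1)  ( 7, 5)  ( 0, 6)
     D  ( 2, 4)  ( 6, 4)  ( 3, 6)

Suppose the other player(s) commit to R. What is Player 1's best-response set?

P1 best: {A}

u_1(A vs R) = 5
u_1(B vs R) = 1
u_1(C vs R) = 0
u_1(D vs R) = 3
max payoff 5 at {A}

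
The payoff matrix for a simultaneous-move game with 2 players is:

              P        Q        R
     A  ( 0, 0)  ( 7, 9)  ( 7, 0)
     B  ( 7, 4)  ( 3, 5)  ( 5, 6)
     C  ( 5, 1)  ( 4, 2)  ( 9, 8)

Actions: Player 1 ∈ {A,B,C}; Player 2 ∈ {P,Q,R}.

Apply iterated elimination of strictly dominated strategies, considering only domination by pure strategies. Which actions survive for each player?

Remaining: P1:{A,C} P2:{Q,R}

P2 drop P (Q beats it: A:9>0 B:5>4 C:2>1)
P1 drop B (A beats it: Q:7>3 R:7>5)
P1→{A,C} P2→{Q,R}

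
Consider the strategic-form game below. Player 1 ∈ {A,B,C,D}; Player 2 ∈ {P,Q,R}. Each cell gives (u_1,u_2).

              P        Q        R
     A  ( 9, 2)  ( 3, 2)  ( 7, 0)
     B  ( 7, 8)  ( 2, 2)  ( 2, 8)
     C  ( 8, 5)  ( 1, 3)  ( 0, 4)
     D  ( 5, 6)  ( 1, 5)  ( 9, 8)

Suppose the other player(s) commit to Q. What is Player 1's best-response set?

u_1(A vs Q) = 3
u_1(B vs Q) = 2
u_1(C vs Q) = 1
u_1(D vs Q) = 1
max payoff 3 at {A}

P1 best: {A}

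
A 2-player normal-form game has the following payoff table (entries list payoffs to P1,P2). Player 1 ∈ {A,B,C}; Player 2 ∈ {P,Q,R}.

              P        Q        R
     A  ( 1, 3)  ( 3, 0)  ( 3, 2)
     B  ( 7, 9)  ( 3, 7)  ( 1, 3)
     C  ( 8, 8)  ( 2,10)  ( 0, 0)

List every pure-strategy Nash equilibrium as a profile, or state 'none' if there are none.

(A,P): not NE [P1→C gives 8>1]
(A,Q): not NE [P2→P gives 3>0]
(A,R): not NE [P2→P gives 3>2]
(B,P): not NE [P1→C gives 8>7]
(B,Q): not NE [P2→P gives 9>7]
(B,R): not NE [P1→A gives 3>1; P2→P gives 9>3]
(C,P): not NE [P2→Q gives 10>8]
(C,Q): not NE [P1→B gives 3>2]
(C,R): not NE [P1→A gives 3>0; P2→Q gives 10>0]

Equilibria: none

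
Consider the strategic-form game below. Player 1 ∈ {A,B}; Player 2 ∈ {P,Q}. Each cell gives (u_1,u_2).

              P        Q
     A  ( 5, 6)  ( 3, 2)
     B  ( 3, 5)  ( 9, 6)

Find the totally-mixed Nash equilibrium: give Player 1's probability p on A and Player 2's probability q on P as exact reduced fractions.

p=1/5, q=3/4

P1 indiff ⇒ q·5+(1-q)·3 = q·3+(1-q)·9 ⇒ q(2) = (1-q)(6) ⇒ q = 3/4
P2 indiff ⇒ p·6+(1-p)·5 = p·2+(1-p)·6 ⇒ p(4) = (1-p)(1) ⇒ p = 1/5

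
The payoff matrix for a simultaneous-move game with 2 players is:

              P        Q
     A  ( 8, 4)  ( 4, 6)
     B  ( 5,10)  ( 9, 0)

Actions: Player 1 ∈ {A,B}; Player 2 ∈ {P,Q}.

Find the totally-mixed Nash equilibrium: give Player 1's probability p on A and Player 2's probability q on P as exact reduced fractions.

P1 indiff ⇒ q·8+(1-q)·4 = q·5+(1-q)·9 ⇒ q(3) = (1-q)(5) ⇒ q = 5/8
P2 indiff ⇒ p·4+(1-p)·10 = p·6+(1-p)·0 ⇒ p(-2) = (1-p)(-10) ⇒ p = 5/6

P1 mixes 5/6 on A; P2 mixes 5/8 on P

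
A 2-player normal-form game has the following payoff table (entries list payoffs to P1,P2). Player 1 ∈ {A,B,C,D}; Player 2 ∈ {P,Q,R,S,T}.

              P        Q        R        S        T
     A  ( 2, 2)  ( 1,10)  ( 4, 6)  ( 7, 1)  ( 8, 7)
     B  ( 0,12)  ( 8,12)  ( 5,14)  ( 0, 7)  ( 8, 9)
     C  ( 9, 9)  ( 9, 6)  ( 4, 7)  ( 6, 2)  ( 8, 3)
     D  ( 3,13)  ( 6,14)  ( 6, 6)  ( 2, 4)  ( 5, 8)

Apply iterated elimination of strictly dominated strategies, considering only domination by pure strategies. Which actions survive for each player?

P2 drop S (P beats it: A:2>1 B:12>7 C:9>2 D:13>4)
P2 drop T (Q beats it: A:10>7 B:12>9 C:6>3 D:14>8)
P1 drop A (D beats it: P:3>2 Q:6>1 R:6>4)
P1→{B,C,D} P2→{P,Q,R}

Remaining: P1:{B,C,D} P2:{P,Q,R}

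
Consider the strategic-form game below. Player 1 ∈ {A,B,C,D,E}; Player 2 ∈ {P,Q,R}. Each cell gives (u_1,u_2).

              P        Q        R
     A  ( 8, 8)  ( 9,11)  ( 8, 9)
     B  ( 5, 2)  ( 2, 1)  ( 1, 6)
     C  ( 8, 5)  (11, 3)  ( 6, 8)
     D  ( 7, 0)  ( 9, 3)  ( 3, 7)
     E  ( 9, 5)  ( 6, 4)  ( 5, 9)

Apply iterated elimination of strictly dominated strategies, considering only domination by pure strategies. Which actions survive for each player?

Survivors P1:{A,C} P2:{Q,R}

P1 drop B (A beats it: P:8>5 Q:9>2 R:8>1)
P1 drop D (C beats it: P:8>7 Q:11>9 R:6>3)
P2 drop P (R beats it: A:9>8 C:8>5 E:9>5)
P1 drop E (A beats it: Q:9>6 R:8>5)
P1→{A,C} P2→{Q,R}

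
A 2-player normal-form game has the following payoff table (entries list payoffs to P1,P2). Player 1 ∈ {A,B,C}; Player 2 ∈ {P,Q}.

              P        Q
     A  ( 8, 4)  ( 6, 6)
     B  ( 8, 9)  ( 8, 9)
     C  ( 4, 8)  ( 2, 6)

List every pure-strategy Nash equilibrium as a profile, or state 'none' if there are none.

NE set: (B,P), (B,Q)

(A,P): not NE [P2→Q gives 6>4]
(A,Q): not NE [P1→B gives 8>6]
(B,P): NE
(B,Q): NE
(C,P): not NE [P1→B gives 8>4]
(C,Q): not NE [P1→B gives 8>2; P2→P gives 8>6]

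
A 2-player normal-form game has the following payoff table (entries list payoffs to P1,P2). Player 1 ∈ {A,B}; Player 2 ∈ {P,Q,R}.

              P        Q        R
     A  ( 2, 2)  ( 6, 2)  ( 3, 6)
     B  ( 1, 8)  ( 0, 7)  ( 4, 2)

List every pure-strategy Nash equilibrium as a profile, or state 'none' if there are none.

(A,P): not NE [P2→R gives 6>2]
(A,Q): not NE [P2→R gives 6>2]
(A,R): not NE [P1→B gives 4>3]
(B,P): not NE [P1→A gives 2>1]
(B,Q): not NE [P1→A gives 6>0; P2→P gives 8>7]
(B,R): not NE [P2→P gives 8>2]

No pure NE.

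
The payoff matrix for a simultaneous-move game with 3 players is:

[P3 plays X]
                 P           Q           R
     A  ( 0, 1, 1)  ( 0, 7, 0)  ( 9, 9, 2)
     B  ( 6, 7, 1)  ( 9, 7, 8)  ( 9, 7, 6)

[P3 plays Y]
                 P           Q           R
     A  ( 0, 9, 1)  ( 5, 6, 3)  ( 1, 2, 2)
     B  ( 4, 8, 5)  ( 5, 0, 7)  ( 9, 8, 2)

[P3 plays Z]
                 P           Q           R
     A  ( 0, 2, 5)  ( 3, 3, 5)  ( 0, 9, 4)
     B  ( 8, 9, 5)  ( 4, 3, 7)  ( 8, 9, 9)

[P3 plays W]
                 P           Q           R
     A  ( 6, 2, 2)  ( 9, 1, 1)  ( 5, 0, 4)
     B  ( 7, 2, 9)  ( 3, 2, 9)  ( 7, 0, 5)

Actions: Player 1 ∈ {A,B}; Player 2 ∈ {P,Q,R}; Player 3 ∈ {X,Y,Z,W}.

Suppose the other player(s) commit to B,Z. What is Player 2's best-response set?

P2 best: {P,R}

u_2(P vs B,Z) = 9
u_2(Q vs B,Z) = 3
u_2(R vs B,Z) = 9
max payoff 9 at {P,R}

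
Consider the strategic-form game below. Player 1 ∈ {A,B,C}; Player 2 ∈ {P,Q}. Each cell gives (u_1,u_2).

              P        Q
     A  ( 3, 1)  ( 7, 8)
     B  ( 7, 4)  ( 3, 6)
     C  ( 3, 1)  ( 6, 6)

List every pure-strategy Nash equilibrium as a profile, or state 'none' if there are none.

(A,P): not NE [P1→B gives 7>3; P2→Q gives 8>1]
(A,Q): NE
(B,P): not NE [P2→Q gives 6>4]
(B,Q): not NE [P1→A gives 7>3]
(C,P): not NE [P1→B gives 7>3; P2→Q gives 6>1]
(C,Q): not NE [P1→A gives 7>6]

Nash profiles: (A,Q)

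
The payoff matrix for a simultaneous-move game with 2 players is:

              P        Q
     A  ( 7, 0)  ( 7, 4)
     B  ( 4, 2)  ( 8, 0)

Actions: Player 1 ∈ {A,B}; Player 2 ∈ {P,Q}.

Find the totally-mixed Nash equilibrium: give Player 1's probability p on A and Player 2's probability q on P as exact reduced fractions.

P1 indiff ⇒ q·7+(1-q)·7 = q·4+(1-q)·8 ⇒ q(3) = (1-q)(1) ⇒ q = 1/4
P2 indiff ⇒ p·0+(1-p)·2 = p·4+(1-p)·0 ⇒ p(-4) = (1-p)(-2) ⇒ p = 1/3

(p,q) = (1/3, 1/4)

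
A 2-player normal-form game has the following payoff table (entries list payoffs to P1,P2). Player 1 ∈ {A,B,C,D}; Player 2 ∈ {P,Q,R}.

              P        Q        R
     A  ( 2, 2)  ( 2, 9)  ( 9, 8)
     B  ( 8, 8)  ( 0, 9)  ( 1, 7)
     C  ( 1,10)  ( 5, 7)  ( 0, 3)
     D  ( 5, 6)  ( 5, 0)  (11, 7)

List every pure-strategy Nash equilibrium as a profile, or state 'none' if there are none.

NE set: (D,R)

(A,P): not NE [P1→B gives 8>2; P2→Q gives 9>2]
(A,Q): not NE [P1→D gives 5>2]
(A,R): not NE [P1→D gives 11>9; P2→Q gives 9>8]
(B,P): not NE [P2→Q gives 9>8]
(B,Q): not NE [P1→D gives 5>0]
(B,R): not NE [P1→D gives 11>1; P2→Q gives 9>7]
(C,P): not NE [P1→B gives 8>1]
(C,Q): not NE [P2→P gives 10>7]
(C,R): not NE [P1→D gives 11>0; P2→P gives 10>3]
(D,P): not NE [P1→B gives 8>5; P2→R gives 7>6]
(D,Q): not NE [P2→R gives 7>0]
(D,R): NE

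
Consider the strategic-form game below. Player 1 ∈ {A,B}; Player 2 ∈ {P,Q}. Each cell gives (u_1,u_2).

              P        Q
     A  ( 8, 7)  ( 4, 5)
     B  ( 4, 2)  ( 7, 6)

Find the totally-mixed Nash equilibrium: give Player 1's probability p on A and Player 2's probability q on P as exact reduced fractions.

P1 indiff ⇒ q·8+(1-q)·4 = q·4+(1-q)·7 ⇒ q(4) = (1-q)(3) ⇒ q = 3/7
P2 indiff ⇒ p·7+(1-p)·2 = p·5+(1-p)·6 ⇒ p(2) = (1-p)(4) ⇒ p = 2/3

P1 mixes 2/3 on A; P2 mixes 3/7 on P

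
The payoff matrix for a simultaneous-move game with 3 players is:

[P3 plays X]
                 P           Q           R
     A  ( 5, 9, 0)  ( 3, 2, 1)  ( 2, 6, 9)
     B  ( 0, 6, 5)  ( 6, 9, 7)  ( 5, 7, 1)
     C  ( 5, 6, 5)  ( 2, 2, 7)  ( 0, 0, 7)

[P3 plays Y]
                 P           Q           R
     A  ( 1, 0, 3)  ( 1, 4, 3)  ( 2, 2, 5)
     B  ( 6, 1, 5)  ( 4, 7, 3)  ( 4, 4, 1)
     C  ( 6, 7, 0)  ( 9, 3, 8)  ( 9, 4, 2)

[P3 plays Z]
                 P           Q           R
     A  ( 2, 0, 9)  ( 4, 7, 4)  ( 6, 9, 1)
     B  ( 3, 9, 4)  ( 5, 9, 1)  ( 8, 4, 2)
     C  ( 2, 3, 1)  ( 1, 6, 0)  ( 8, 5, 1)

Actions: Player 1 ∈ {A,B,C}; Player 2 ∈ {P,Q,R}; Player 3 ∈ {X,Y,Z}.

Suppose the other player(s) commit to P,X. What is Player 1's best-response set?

u_1(A vs P,X) = 5
u_1(B vs P,X) = 0
u_1(C vs P,X) = 5
max payoff 5 at {A,C}

BR_1 = {A,C}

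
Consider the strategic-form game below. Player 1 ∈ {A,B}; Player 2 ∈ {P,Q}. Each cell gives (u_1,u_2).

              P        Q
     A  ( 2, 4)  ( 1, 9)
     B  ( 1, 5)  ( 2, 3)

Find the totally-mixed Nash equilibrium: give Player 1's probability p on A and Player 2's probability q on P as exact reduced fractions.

p=2/7, q=1/2

P1 indiff ⇒ q·2+(1-q)·1 = q·1+(1-q)·2 ⇒ q(1) = (1-q)(1) ⇒ q = 1/2
P2 indiff ⇒ p·4+(1-p)·5 = p·9+(1-p)·3 ⇒ p(-5) = (1-p)(-2) ⇒ p = 2/7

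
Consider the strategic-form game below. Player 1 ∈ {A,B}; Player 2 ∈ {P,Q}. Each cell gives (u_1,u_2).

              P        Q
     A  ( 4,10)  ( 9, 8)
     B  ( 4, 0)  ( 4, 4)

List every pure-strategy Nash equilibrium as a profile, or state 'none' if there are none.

Nash profiles: (A,P)

(A,P): NE
(A,Q): not NE [P2→P gives 10>8]
(B,P): not NE [P2→Q gives 4>0]
(B,Q): not NE [P1→A gives 9>4]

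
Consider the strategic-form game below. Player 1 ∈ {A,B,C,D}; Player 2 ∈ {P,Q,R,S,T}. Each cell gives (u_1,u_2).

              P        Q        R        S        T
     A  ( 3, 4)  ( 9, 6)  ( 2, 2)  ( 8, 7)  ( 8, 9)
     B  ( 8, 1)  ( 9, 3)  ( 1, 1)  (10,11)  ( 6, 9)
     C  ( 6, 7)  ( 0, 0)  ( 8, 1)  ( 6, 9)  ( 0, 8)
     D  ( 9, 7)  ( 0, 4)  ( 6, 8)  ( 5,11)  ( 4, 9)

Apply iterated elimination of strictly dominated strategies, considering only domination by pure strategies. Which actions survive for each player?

P2 drop P (S beats it: A:7>4 B:11>1 C:9>7 D:11>7)
P2 drop Q (S beats it: A:7>6 B:11>3 C:9>0 D:11>4)
P2 drop R (S beats it: A:7>2 B:11>1 C:9>1 D:11>8)
P1 drop C (A beats it: S:8>6 T:8>0)
P1 drop D (A beats it: S:8>5 T:8>4)
P1→{A,B} P2→{S,T}

IESDS → P1:{A,B} P2:{S,T}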